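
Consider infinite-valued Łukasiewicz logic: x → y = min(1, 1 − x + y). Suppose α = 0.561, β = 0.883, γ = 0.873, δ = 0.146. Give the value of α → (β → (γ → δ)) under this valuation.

0.829

γ → δ = min(1, 1 − 0.873 + 0.146) = min(1, 0.273) = 0.273
β → (γ → δ) = min(1, 1 − 0.883 + 0.273) = min(1, 0.390) = 0.390
α → (β → (γ → δ)) = min(1, 1 − 0.561 + 0.390) = min(1, 0.829) = 0.829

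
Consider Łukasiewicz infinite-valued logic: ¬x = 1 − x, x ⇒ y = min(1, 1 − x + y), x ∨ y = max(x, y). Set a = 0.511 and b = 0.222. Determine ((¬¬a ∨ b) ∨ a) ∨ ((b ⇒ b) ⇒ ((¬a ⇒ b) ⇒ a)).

¬a = 1 − 0.511 = 0.489
¬¬a = 1 − 0.489 = 0.511
¬¬a ∨ b = max(0.511, 0.222) = 0.511
(¬¬a ∨ b) ∨ a = max(0.511, 0.511) = 0.511
b ⇒ b = min(1, 1 − 0.222 + 0.222) = min(1, 1.000) = 1.000
¬a ⇒ b = min(1, 1 − 0.489 + 0.222) = min(1, 0.733) = 0.733
(¬a ⇒ b) ⇒ a = min(1, 1 − 0.733 + 0.511) = min(1, 0.778) = 0.778
(b ⇒ b) ⇒ ((¬a ⇒ b) ⇒ a) = min(1, 1 − 1.000 + 0.778) = min(1, 0.778) = 0.778
((¬¬a ∨ b) ∨ a) ∨ ((b ⇒ b) ⇒ ((¬a ⇒ b) ⇒ a)) = max(0.511, 0.778) = 0.778

0.778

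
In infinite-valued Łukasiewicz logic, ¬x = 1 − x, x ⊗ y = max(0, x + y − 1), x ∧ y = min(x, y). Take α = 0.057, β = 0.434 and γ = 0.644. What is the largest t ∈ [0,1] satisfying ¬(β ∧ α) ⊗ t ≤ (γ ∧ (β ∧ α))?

0.114

β ∧ α = min(0.434, 0.057) = 0.057
¬(β ∧ α) = 1 − 0.057 = 0.943
So the left factor is ¬(β ∧ α) = 0.943.
γ ∧ (β ∧ α) = min(0.644, 0.057) = 0.057
So the right-hand bound is γ ∧ (β ∧ α) = 0.057.
The residuum of the Łukasiewicz t-norm gives the supremum: min(1, 1 − 0.943 + 0.057).
1 − 0.943 + 0.057 = 0.114, so t = min(1, 0.114) = 0.114.
Check: 0.943 ⊗ 0.114 = max(0, 0.057) = 0.057 ≤ 0.057.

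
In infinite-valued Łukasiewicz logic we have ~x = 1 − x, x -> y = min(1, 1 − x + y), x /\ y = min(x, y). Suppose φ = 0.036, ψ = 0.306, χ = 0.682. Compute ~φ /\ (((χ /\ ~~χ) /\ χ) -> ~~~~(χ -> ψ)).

~φ = 1 − 0.036 = 0.964
~χ = 1 − 0.682 = 0.318
~~χ = 1 − 0.318 = 0.682
χ /\ ~~χ = min(0.682, 0.682) = 0.682
(χ /\ ~~χ) /\ χ = min(0.682, 0.682) = 0.682
χ -> ψ = min(1, 1 − 0.682 + 0.306) = min(1, 0.624) = 0.624
~(χ -> ψ) = 1 − 0.624 = 0.376
~~(χ -> ψ) = 1 − 0.376 = 0.624
~~~(χ -> ψ) = 1 − 0.624 = 0.376
~~~~(χ -> ψ) = 1 − 0.376 = 0.624
((χ /\ ~~χ) /\ χ) -> ~~~~(χ -> ψ) = min(1, 1 − 0.682 + 0.624) = min(1, 0.942) = 0.942
~φ /\ (((χ /\ ~~χ) /\ χ) -> ~~~~(χ -> ψ)) = min(0.964, 0.942) = 0.942

0.942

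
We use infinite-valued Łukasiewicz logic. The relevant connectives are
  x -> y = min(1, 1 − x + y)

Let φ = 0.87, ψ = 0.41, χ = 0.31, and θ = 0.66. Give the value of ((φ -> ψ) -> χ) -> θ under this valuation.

φ -> ψ = min(1, 1 − 0.87 + 0.41) = min(1, 0.54) = 0.54
(φ -> ψ) -> χ = min(1, 1 − 0.54 + 0.31) = min(1, 0.77) = 0.77
((φ -> ψ) -> χ) -> θ = min(1, 1 − 0.77 + 0.66) = min(1, 0.89) = 0.89

0.89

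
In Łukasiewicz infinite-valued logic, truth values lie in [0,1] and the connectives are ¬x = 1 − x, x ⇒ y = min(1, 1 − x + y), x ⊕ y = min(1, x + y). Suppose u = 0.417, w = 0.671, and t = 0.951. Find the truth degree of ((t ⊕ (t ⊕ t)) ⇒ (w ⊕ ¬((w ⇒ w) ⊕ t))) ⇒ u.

t ⊕ t = min(1, 0.951 + 0.951) = min(1, 1.902) = 1.000
t ⊕ (t ⊕ t) = min(1, 0.951 + 1.000) = min(1, 1.951) = 1.000
w ⇒ w = min(1, 1 − 0.671 + 0.671) = min(1, 1.000) = 1.000
(w ⇒ w) ⊕ t = min(1, 1.000 + 0.951) = min(1, 1.951) = 1.000
¬((w ⇒ w) ⊕ t) = 1 − 1.000 = 0.000
w ⊕ ¬((w ⇒ w) ⊕ t) = min(1, 0.671 + 0.000) = min(1, 0.671) = 0.671
(t ⊕ (t ⊕ t)) ⇒ (w ⊕ ¬((w ⇒ w) ⊕ t)) = min(1, 1 − 1.000 + 0.671) = min(1, 0.671) = 0.671
((t ⊕ (t ⊕ t)) ⇒ (w ⊕ ¬((w ⇒ w) ⊕ t))) ⇒ u = min(1, 1 − 0.671 + 0.417) = min(1, 0.746) = 0.746

0.746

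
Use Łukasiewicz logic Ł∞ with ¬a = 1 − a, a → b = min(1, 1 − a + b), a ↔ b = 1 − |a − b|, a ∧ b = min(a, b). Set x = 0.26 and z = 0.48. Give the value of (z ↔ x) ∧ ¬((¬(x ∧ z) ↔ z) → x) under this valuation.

0.48

z ↔ x = 1 − |0.48 − 0.26| = 1 − 0.22 = 0.78
x ∧ z = min(0.26, 0.48) = 0.26
¬(x ∧ z) = 1 − 0.26 = 0.74
¬(x ∧ z) ↔ z = 1 − |0.74 − 0.48| = 1 − 0.26 = 0.74
(¬(x ∧ z) ↔ z) → x = min(1, 1 − 0.74 + 0.26) = min(1, 0.52) = 0.52
¬((¬(x ∧ z) ↔ z) → x) = 1 − 0.52 = 0.48
(z ↔ x) ∧ ¬((¬(x ∧ z) ↔ z) → x) = min(0.78, 0.48) = 0.48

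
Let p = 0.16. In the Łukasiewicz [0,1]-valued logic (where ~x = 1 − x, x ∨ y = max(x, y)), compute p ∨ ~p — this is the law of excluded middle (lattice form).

0.84

~p = 1 − 0.16 = 0.84
p ∨ ~p = max(0.16, 0.84) = 0.84
(The value 0.84 < 1 shows this instance is not satisfied; not a Ł∞-tautology — its value is max(a, 1−a).)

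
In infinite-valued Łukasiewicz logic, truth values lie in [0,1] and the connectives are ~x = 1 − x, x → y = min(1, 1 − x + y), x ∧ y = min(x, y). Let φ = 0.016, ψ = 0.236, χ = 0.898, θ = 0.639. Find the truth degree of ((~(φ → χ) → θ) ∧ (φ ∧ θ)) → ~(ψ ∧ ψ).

φ → χ = min(1, 1 − 0.016 + 0.898) = min(1, 1.882) = 1.000
~(φ → χ) = 1 − 1.000 = 0.000
~(φ → χ) → θ = min(1, 1 − 0.000 + 0.639) = min(1, 1.639) = 1.000
φ ∧ θ = min(0.016, 0.639) = 0.016
(~(φ → χ) → θ) ∧ (φ ∧ θ) = min(1.000, 0.016) = 0.016
ψ ∧ ψ = min(0.236, 0.236) = 0.236
~(ψ ∧ ψ) = 1 − 0.236 = 0.764
((~(φ → χ) → θ) ∧ (φ ∧ θ)) → ~(ψ ∧ ψ) = min(1, 1 − 0.016 + 0.764) = min(1, 1.748) = 1.000

1.000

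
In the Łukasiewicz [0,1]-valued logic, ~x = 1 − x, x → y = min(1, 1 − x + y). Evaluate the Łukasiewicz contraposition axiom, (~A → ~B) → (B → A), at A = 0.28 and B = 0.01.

~A = 1 − 0.28 = 0.72
~B = 1 − 0.01 = 0.99
~A → ~B = min(1, 1 − 0.72 + 0.99) = min(1, 1.27) = 1.00
B → A = min(1, 1 − 0.01 + 0.28) = min(1, 1.27) = 1.00
(~A → ~B) → (B → A) = min(1, 1 − 1.00 + 1.00) = min(1, 1.00) = 1.00
(As expected: an axiom of Ł∞, always 1.)

1.00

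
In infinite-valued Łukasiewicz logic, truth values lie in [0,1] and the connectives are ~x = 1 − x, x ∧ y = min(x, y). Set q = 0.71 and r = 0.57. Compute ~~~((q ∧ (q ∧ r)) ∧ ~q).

q ∧ r = min(0.71, 0.57) = 0.57
q ∧ (q ∧ r) = min(0.71, 0.57) = 0.57
~q = 1 − 0.71 = 0.29
(q ∧ (q ∧ r)) ∧ ~q = min(0.57, 0.29) = 0.29
~((q ∧ (q ∧ r)) ∧ ~q) = 1 − 0.29 = 0.71
~~((q ∧ (q ∧ r)) ∧ ~q) = 1 − 0.71 = 0.29
~~~((q ∧ (q ∧ r)) ∧ ~q) = 1 − 0.29 = 0.71

0.71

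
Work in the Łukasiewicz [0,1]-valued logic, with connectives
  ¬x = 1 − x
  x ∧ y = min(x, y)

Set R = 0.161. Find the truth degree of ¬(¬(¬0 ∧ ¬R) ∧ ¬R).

¬0 = 1 − 0.000 = 1.000
¬R = 1 − 0.161 = 0.839
¬0 ∧ ¬R = min(1.000, 0.839) = 0.839
¬(¬0 ∧ ¬R) = 1 − 0.839 = 0.161
¬(¬0 ∧ ¬R) ∧ ¬R = min(0.161, 0.839) = 0.161
¬(¬(¬0 ∧ ¬R) ∧ ¬R) = 1 − 0.161 = 0.839

0.839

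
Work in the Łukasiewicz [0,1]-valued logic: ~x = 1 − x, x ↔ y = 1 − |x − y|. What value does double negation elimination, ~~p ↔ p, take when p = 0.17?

~p = 1 − 0.17 = 0.83
~~p = 1 − 0.83 = 0.17
~~p ↔ p = 1 − |0.17 − 0.17| = 1 − 0.00 = 1.00
(As expected: always 1 in Ł∞ since negation is involutive.)

1.00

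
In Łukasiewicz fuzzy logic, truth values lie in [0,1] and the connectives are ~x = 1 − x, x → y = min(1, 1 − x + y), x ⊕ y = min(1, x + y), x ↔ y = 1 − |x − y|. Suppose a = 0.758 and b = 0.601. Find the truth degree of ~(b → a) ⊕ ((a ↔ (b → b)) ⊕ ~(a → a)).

b → a = min(1, 1 − 0.601 + 0.758) = min(1, 1.157) = 1.000
~(b → a) = 1 − 1.000 = 0.000
b → b = min(1, 1 − 0.601 + 0.601) = min(1, 1.000) = 1.000
a ↔ (b → b) = 1 − |0.758 − 1.000| = 1 − 0.242 = 0.758
a → a = min(1, 1 − 0.758 + 0.758) = min(1, 1.000) = 1.000
~(a → a) = 1 − 1.000 = 0.000
(a ↔ (b → b)) ⊕ ~(a → a) = min(1, 0.758 + 0.000) = min(1, 0.758) = 0.758
~(b → a) ⊕ ((a ↔ (b → b)) ⊕ ~(a → a)) = min(1, 0.000 + 0.758) = min(1, 0.758) = 0.758

0.758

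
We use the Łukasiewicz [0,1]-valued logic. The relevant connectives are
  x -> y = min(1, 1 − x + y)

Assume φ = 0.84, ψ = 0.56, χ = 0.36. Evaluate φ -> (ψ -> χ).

0.96

ψ -> χ = min(1, 1 − 0.56 + 0.36) = min(1, 0.80) = 0.80
φ -> (ψ -> χ) = min(1, 1 − 0.84 + 0.80) = min(1, 0.96) = 0.96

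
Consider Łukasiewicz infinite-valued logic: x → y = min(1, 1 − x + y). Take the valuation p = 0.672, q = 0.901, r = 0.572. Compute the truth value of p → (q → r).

q → r = min(1, 1 − 0.901 + 0.572) = min(1, 0.671) = 0.671
p → (q → r) = min(1, 1 − 0.672 + 0.671) = min(1, 0.999) = 0.999

0.999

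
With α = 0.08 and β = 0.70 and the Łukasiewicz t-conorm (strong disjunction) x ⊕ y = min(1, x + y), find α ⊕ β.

0.78

α ⊕ β = min(1, 0.08 + 0.70) = min(1, 0.78) = 0.78
For comparison, the Gödel t-conorm max(x, y) would give 0.70.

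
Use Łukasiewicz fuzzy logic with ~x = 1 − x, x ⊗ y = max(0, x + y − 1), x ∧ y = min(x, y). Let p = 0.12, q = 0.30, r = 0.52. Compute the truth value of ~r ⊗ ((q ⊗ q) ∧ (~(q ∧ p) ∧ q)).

0.00

~r = 1 − 0.52 = 0.48
q ⊗ q = max(0, 0.30 + 0.30 − 1) = max(0, -0.40) = 0.00
q ∧ p = min(0.30, 0.12) = 0.12
~(q ∧ p) = 1 − 0.12 = 0.88
~(q ∧ p) ∧ q = min(0.88, 0.30) = 0.30
(q ⊗ q) ∧ (~(q ∧ p) ∧ q) = min(0.00, 0.30) = 0.00
~r ⊗ ((q ⊗ q) ∧ (~(q ∧ p) ∧ q)) = max(0, 0.48 + 0.00 − 1) = max(0, -0.52) = 0.00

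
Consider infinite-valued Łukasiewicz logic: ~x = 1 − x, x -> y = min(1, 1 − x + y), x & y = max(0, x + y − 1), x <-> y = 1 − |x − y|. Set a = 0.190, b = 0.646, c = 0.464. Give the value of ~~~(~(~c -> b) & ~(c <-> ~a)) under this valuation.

1.000

~c = 1 − 0.464 = 0.536
~c -> b = min(1, 1 − 0.536 + 0.646) = min(1, 1.110) = 1.000
~(~c -> b) = 1 − 1.000 = 0.000
~a = 1 − 0.190 = 0.810
c <-> ~a = 1 − |0.464 − 0.810| = 1 − 0.346 = 0.654
~(c <-> ~a) = 1 − 0.654 = 0.346
~(~c -> b) & ~(c <-> ~a) = max(0, 0.000 + 0.346 − 1) = max(0, -0.654) = 0.000
~(~(~c -> b) & ~(c <-> ~a)) = 1 − 0.000 = 1.000
~~(~(~c -> b) & ~(c <-> ~a)) = 1 − 1.000 = 0.000
~~~(~(~c -> b) & ~(c <-> ~a)) = 1 − 0.000 = 1.000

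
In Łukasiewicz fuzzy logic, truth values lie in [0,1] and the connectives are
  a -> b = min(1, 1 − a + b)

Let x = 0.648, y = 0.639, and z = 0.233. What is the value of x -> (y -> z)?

0.946

y -> z = min(1, 1 − 0.639 + 0.233) = min(1, 0.594) = 0.594
x -> (y -> z) = min(1, 1 − 0.648 + 0.594) = min(1, 0.946) = 0.946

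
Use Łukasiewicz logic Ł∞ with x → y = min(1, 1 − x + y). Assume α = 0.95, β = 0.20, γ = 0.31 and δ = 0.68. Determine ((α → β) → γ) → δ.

α → β = min(1, 1 − 0.95 + 0.20) = min(1, 0.25) = 0.25
(α → β) → γ = min(1, 1 − 0.25 + 0.31) = min(1, 1.06) = 1.00
((α → β) → γ) → δ = min(1, 1 − 1.00 + 0.68) = min(1, 0.68) = 0.68

0.68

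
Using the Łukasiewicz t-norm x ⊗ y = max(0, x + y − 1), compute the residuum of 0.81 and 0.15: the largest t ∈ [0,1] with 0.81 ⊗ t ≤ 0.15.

0.34

The residuum of the Łukasiewicz t-norm gives the supremum: min(1, 1 − 0.81 + 0.15).
1 − 0.81 + 0.15 = 0.34, so t = min(1, 0.34) = 0.34.
Check: 0.81 ⊗ 0.34 = max(0, 0.15) = 0.15 ≤ 0.15.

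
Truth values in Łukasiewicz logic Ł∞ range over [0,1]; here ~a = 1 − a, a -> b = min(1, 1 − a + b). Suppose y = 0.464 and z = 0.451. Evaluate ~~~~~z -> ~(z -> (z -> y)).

~z = 1 − 0.451 = 0.549
~~z = 1 − 0.549 = 0.451
~~~z = 1 − 0.451 = 0.549
~~~~z = 1 − 0.549 = 0.451
~~~~~z = 1 − 0.451 = 0.549
z -> y = min(1, 1 − 0.451 + 0.464) = min(1, 1.013) = 1.000
z -> (z -> y) = min(1, 1 − 0.451 + 1.000) = min(1, 1.549) = 1.000
~(z -> (z -> y)) = 1 − 1.000 = 0.000
~~~~~z -> ~(z -> (z -> y)) = min(1, 1 − 0.549 + 0.000) = min(1, 0.451) = 0.451

0.451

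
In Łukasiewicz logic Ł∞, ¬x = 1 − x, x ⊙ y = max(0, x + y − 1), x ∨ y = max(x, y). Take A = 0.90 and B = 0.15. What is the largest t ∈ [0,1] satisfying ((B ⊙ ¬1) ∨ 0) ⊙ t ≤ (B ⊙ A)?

1.00

¬1 = 1 − 1.00 = 0.00
B ⊙ ¬1 = max(0, 0.15 + 0.00 − 1) = max(0, -0.85) = 0.00
(B ⊙ ¬1) ∨ 0 = max(0.00, 0.00) = 0.00
So the left factor is (B ⊙ ¬1) ∨ 0 = 0.00.
B ⊙ A = max(0, 0.15 + 0.90 − 1) = max(0, 0.05) = 0.05
So the right-hand bound is B ⊙ A = 0.05.
The residuum of the Łukasiewicz t-norm gives the supremum: min(1, 1 − 0.00 + 0.05).
1 − 0.00 + 0.05 = 1.05, so t = min(1, 1.05) = 1.00.
Check: 0.00 ⊙ 1.00 = max(0, 0.00) = 0.00 ≤ 0.05.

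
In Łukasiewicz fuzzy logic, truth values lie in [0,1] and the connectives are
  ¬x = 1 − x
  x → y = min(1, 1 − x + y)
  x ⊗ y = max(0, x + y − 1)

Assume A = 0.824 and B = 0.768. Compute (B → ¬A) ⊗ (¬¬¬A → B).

¬A = 1 − 0.824 = 0.176
B → ¬A = min(1, 1 − 0.768 + 0.176) = min(1, 0.408) = 0.408
¬¬A = 1 − 0.176 = 0.824
¬¬¬A = 1 − 0.824 = 0.176
¬¬¬A → B = min(1, 1 − 0.176 + 0.768) = min(1, 1.592) = 1.000
(B → ¬A) ⊗ (¬¬¬A → B) = max(0, 0.408 + 1.000 − 1) = max(0, 0.408) = 0.408

0.408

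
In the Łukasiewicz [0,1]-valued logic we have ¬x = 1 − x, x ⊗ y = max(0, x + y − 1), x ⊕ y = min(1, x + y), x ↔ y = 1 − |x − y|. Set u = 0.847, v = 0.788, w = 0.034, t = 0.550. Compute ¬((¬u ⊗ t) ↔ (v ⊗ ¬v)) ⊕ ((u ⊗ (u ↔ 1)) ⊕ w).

0.728

¬u = 1 − 0.847 = 0.153
¬u ⊗ t = max(0, 0.153 + 0.550 − 1) = max(0, -0.297) = 0.000
¬v = 1 − 0.788 = 0.212
v ⊗ ¬v = max(0, 0.788 + 0.212 − 1) = max(0, 0.000) = 0.000
(¬u ⊗ t) ↔ (v ⊗ ¬v) = 1 − |0.000 − 0.000| = 1 − 0.000 = 1.000
¬((¬u ⊗ t) ↔ (v ⊗ ¬v)) = 1 − 1.000 = 0.000
u ↔ 1 = 1 − |0.847 − 1.000| = 1 − 0.153 = 0.847
u ⊗ (u ↔ 1) = max(0, 0.847 + 0.847 − 1) = max(0, 0.694) = 0.694
(u ⊗ (u ↔ 1)) ⊕ w = min(1, 0.694 + 0.034) = min(1, 0.728) = 0.728
¬((¬u ⊗ t) ↔ (v ⊗ ¬v)) ⊕ ((u ⊗ (u ↔ 1)) ⊕ w) = min(1, 0.000 + 0.728) = min(1, 0.728) = 0.728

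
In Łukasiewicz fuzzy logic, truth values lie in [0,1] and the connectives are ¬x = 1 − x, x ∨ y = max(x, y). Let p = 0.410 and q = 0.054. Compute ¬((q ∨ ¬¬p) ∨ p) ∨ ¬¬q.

0.590

¬p = 1 − 0.410 = 0.590
¬¬p = 1 − 0.590 = 0.410
q ∨ ¬¬p = max(0.054, 0.410) = 0.410
(q ∨ ¬¬p) ∨ p = max(0.410, 0.410) = 0.410
¬((q ∨ ¬¬p) ∨ p) = 1 − 0.410 = 0.590
¬q = 1 − 0.054 = 0.946
¬¬q = 1 − 0.946 = 0.054
¬((q ∨ ¬¬p) ∨ p) ∨ ¬¬q = max(0.590, 0.054) = 0.590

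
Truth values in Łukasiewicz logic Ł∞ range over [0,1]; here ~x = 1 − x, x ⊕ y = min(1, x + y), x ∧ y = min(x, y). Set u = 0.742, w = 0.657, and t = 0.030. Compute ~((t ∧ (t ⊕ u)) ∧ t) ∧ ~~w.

t ⊕ u = min(1, 0.030 + 0.742) = min(1, 0.772) = 0.772
t ∧ (t ⊕ u) = min(0.030, 0.772) = 0.030
(t ∧ (t ⊕ u)) ∧ t = min(0.030, 0.030) = 0.030
~((t ∧ (t ⊕ u)) ∧ t) = 1 − 0.030 = 0.970
~w = 1 − 0.657 = 0.343
~~w = 1 − 0.343 = 0.657
~((t ∧ (t ⊕ u)) ∧ t) ∧ ~~w = min(0.970, 0.657) = 0.657

0.657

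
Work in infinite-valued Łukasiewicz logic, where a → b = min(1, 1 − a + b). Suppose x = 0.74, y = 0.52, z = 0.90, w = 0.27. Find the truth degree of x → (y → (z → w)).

1.00

z → w = min(1, 1 − 0.90 + 0.27) = min(1, 0.37) = 0.37
y → (z → w) = min(1, 1 − 0.52 + 0.37) = min(1, 0.85) = 0.85
x → (y → (z → w)) = min(1, 1 − 0.74 + 0.85) = min(1, 1.11) = 1.00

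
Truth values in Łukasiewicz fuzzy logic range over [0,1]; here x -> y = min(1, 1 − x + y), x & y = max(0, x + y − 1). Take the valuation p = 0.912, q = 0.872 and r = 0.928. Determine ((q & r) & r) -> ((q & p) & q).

q & r = max(0, 0.872 + 0.928 − 1) = max(0, 0.800) = 0.800
(q & r) & r = max(0, 0.800 + 0.928 − 1) = max(0, 0.728) = 0.728
q & p = max(0, 0.872 + 0.912 − 1) = max(0, 0.784) = 0.784
(q & p) & q = max(0, 0.784 + 0.872 − 1) = max(0, 0.656) = 0.656
((q & r) & r) -> ((q & p) & q) = min(1, 1 − 0.728 + 0.656) = min(1, 0.928) = 0.928

0.928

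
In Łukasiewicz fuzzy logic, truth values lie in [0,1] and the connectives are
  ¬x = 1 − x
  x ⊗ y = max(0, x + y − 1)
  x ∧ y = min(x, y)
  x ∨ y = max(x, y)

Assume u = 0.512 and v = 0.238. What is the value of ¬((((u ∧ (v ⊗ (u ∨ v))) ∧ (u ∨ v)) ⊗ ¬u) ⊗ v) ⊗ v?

u ∨ v = max(0.512, 0.238) = 0.512
v ⊗ (u ∨ v) = max(0, 0.238 + 0.512 − 1) = max(0, -0.250) = 0.000
u ∧ (v ⊗ (u ∨ v)) = min(0.512, 0.000) = 0.000
(u ∧ (v ⊗ (u ∨ v))) ∧ (u ∨ v) = min(0.000, 0.512) = 0.000
¬u = 1 − 0.512 = 0.488
((u ∧ (v ⊗ (u ∨ v))) ∧ (u ∨ v)) ⊗ ¬u = max(0, 0.000 + 0.488 − 1) = max(0, -0.512) = 0.000
(((u ∧ (v ⊗ (u ∨ v))) ∧ (u ∨ v)) ⊗ ¬u) ⊗ v = max(0, 0.000 + 0.238 − 1) = max(0, -0.762) = 0.000
¬((((u ∧ (v ⊗ (u ∨ v))) ∧ (u ∨ v)) ⊗ ¬u) ⊗ v) = 1 − 0.000 = 1.000
¬((((u ∧ (v ⊗ (u ∨ v))) ∧ (u ∨ v)) ⊗ ¬u) ⊗ v) ⊗ v = max(0, 1.000 + 0.238 − 1) = max(0, 0.238) = 0.238

0.238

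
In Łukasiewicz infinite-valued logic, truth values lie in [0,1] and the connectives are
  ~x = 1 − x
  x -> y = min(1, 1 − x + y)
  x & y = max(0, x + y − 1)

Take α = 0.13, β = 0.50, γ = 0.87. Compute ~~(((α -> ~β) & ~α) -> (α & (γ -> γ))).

~β = 1 − 0.50 = 0.50
α -> ~β = min(1, 1 − 0.13 + 0.50) = min(1, 1.37) = 1.00
~α = 1 − 0.13 = 0.87
(α -> ~β) & ~α = max(0, 1.00 + 0.87 − 1) = max(0, 0.87) = 0.87
γ -> γ = min(1, 1 − 0.87 + 0.87) = min(1, 1.00) = 1.00
α & (γ -> γ) = max(0, 0.13 + 1.00 − 1) = max(0, 0.13) = 0.13
((α -> ~β) & ~α) -> (α & (γ -> γ)) = min(1, 1 − 0.87 + 0.13) = min(1, 0.26) = 0.26
~(((α -> ~β) & ~α) -> (α & (γ -> γ))) = 1 − 0.26 = 0.74
~~(((α -> ~β) & ~α) -> (α & (γ -> γ))) = 1 − 0.74 = 0.26

0.26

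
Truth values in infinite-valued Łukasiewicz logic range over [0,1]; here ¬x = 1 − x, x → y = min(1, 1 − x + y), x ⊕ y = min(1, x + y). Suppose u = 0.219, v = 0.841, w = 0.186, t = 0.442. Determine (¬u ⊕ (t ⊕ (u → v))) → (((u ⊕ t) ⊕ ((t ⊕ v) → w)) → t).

¬u = 1 − 0.219 = 0.781
u → v = min(1, 1 − 0.219 + 0.841) = min(1, 1.622) = 1.000
t ⊕ (u → v) = min(1, 0.442 + 1.000) = min(1, 1.442) = 1.000
¬u ⊕ (t ⊕ (u → v)) = min(1, 0.781 + 1.000) = min(1, 1.781) = 1.000
u ⊕ t = min(1, 0.219 + 0.442) = min(1, 0.661) = 0.661
t ⊕ v = min(1, 0.442 + 0.841) = min(1, 1.283) = 1.000
(t ⊕ v) → w = min(1, 1 − 1.000 + 0.186) = min(1, 0.186) = 0.186
(u ⊕ t) ⊕ ((t ⊕ v) → w) = min(1, 0.661 + 0.186) = min(1, 0.847) = 0.847
((u ⊕ t) ⊕ ((t ⊕ v) → w)) → t = min(1, 1 − 0.847 + 0.442) = min(1, 0.595) = 0.595
(¬u ⊕ (t ⊕ (u → v))) → (((u ⊕ t) ⊕ ((t ⊕ v) → w)) → t) = min(1, 1 − 1.000 + 0.595) = min(1, 0.595) = 0.595

0.595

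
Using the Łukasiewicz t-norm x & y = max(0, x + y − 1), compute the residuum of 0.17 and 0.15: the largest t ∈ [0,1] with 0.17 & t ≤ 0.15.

The residuum of the Łukasiewicz t-norm gives the supremum: min(1, 1 − 0.17 + 0.15).
1 − 0.17 + 0.15 = 0.98, so t = min(1, 0.98) = 0.98.
Check: 0.17 & 0.98 = max(0, 0.15) = 0.15 ≤ 0.15.

0.98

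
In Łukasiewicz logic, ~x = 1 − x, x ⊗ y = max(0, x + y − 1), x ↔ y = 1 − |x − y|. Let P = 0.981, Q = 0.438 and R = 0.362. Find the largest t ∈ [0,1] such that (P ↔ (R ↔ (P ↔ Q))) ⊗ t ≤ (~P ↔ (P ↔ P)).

P ↔ Q = 1 − |0.981 − 0.438| = 1 − 0.543 = 0.457
R ↔ (P ↔ Q) = 1 − |0.362 − 0.457| = 1 − 0.095 = 0.905
P ↔ (R ↔ (P ↔ Q)) = 1 − |0.981 − 0.905| = 1 − 0.076 = 0.924
So the left factor is P ↔ (R ↔ (P ↔ Q)) = 0.924.
~P = 1 − 0.981 = 0.019
P ↔ P = 1 − |0.981 − 0.981| = 1 − 0.000 = 1.000
~P ↔ (P ↔ P) = 1 − |0.019 − 1.000| = 1 − 0.981 = 0.019
So the right-hand bound is ~P ↔ (P ↔ P) = 0.019.
The residuum of the Łukasiewicz t-norm gives the supremum: min(1, 1 − 0.924 + 0.019).
1 − 0.924 + 0.019 = 0.095, so t = min(1, 0.095) = 0.095.
Check: 0.924 ⊗ 0.095 = max(0, 0.019) = 0.019 ≤ 0.019.

0.095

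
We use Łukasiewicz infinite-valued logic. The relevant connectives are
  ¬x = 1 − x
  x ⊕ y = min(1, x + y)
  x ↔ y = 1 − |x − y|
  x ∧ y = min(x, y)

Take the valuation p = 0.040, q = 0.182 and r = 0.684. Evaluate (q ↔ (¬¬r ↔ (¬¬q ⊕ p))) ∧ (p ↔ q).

0.644

¬r = 1 − 0.684 = 0.316
¬¬r = 1 − 0.316 = 0.684
¬q = 1 − 0.182 = 0.818
¬¬q = 1 − 0.818 = 0.182
¬¬q ⊕ p = min(1, 0.182 + 0.040) = min(1, 0.222) = 0.222
¬¬r ↔ (¬¬q ⊕ p) = 1 − |0.684 − 0.222| = 1 − 0.462 = 0.538
q ↔ (¬¬r ↔ (¬¬q ⊕ p)) = 1 − |0.182 − 0.538| = 1 − 0.356 = 0.644
p ↔ q = 1 − |0.040 − 0.182| = 1 − 0.142 = 0.858
(q ↔ (¬¬r ↔ (¬¬q ⊕ p))) ∧ (p ↔ q) = min(0.644, 0.858) = 0.644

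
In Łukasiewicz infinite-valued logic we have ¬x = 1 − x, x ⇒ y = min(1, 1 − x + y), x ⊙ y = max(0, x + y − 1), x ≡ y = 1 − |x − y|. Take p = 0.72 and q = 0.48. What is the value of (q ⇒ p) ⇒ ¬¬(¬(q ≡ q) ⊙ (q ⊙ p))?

q ⇒ p = min(1, 1 − 0.48 + 0.72) = min(1, 1.24) = 1.00
q ≡ q = 1 − |0.48 − 0.48| = 1 − 0.00 = 1.00
¬(q ≡ q) = 1 − 1.00 = 0.00
q ⊙ p = max(0, 0.48 + 0.72 − 1) = max(0, 0.20) = 0.20
¬(q ≡ q) ⊙ (q ⊙ p) = max(0, 0.00 + 0.20 − 1) = max(0, -0.80) = 0.00
¬(¬(q ≡ q) ⊙ (q ⊙ p)) = 1 − 0.00 = 1.00
¬¬(¬(q ≡ q) ⊙ (q ⊙ p)) = 1 − 1.00 = 0.00
(q ⇒ p) ⇒ ¬¬(¬(q ≡ q) ⊙ (q ⊙ p)) = min(1, 1 − 1.00 + 0.00) = min(1, 0.00) = 0.00

0.00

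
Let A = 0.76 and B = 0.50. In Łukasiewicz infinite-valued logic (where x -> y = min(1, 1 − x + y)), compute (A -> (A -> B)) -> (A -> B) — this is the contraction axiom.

0.76

A -> B = min(1, 1 − 0.76 + 0.50) = min(1, 0.74) = 0.74
A -> (A -> B) = min(1, 1 − 0.76 + 0.74) = min(1, 0.98) = 0.98
(A -> (A -> B)) -> (A -> B) = min(1, 1 − 0.98 + 0.74) = min(1, 0.76) = 0.76
(The value 0.76 < 1 shows this instance is not satisfied; fails in Ł∞ (the t-norm is not idempotent).)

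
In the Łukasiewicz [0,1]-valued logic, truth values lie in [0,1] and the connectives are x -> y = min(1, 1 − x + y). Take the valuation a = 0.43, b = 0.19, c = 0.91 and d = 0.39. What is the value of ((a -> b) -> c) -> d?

a -> b = min(1, 1 − 0.43 + 0.19) = min(1, 0.76) = 0.76
(a -> b) -> c = min(1, 1 − 0.76 + 0.91) = min(1, 1.15) = 1.00
((a -> b) -> c) -> d = min(1, 1 − 1.00 + 0.39) = min(1, 0.39) = 0.39

0.39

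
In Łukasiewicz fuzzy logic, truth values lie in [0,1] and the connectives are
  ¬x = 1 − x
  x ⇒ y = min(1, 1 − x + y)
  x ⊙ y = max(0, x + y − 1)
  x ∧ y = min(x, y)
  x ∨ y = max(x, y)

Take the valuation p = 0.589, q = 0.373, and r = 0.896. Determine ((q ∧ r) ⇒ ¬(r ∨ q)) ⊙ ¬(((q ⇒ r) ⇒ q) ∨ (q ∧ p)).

q ∧ r = min(0.373, 0.896) = 0.373
r ∨ q = max(0.896, 0.373) = 0.896
¬(r ∨ q) = 1 − 0.896 = 0.104
(q ∧ r) ⇒ ¬(r ∨ q) = min(1, 1 − 0.373 + 0.104) = min(1, 0.731) = 0.731
q ⇒ r = min(1, 1 − 0.373 + 0.896) = min(1, 1.523) = 1.000
(q ⇒ r) ⇒ q = min(1, 1 − 1.000 + 0.373) = min(1, 0.373) = 0.373
q ∧ p = min(0.373, 0.589) = 0.373
((q ⇒ r) ⇒ q) ∨ (q ∧ p) = max(0.373, 0.373) = 0.373
¬(((q ⇒ r) ⇒ q) ∨ (q ∧ p)) = 1 − 0.373 = 0.627
((q ∧ r) ⇒ ¬(r ∨ q)) ⊙ ¬(((q ⇒ r) ⇒ q) ∨ (q ∧ p)) = max(0, 0.731 + 0.627 − 1) = max(0, 0.358) = 0.358

0.358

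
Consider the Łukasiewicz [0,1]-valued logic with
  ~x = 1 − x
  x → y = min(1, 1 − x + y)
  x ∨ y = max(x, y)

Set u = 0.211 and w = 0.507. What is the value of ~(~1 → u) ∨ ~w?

0.493

~1 = 1 − 1.000 = 0.000
~1 → u = min(1, 1 − 0.000 + 0.211) = min(1, 1.211) = 1.000
~(~1 → u) = 1 − 1.000 = 0.000
~w = 1 − 0.507 = 0.493
~(~1 → u) ∨ ~w = max(0.000, 0.493) = 0.493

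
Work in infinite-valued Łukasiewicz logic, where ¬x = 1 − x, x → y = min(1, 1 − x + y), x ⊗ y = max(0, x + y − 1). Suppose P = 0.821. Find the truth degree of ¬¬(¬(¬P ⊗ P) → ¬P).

¬P = 1 − 0.821 = 0.179
¬P ⊗ P = max(0, 0.179 + 0.821 − 1) = max(0, 0.000) = 0.000
¬(¬P ⊗ P) = 1 − 0.000 = 1.000
¬(¬P ⊗ P) → ¬P = min(1, 1 − 1.000 + 0.179) = min(1, 0.179) = 0.179
¬(¬(¬P ⊗ P) → ¬P) = 1 − 0.179 = 0.821
¬¬(¬(¬P ⊗ P) → ¬P) = 1 − 0.821 = 0.179

0.179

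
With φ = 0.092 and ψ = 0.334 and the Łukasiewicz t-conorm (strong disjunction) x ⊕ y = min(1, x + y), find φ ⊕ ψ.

0.426

φ ⊕ ψ = min(1, 0.092 + 0.334) = min(1, 0.426) = 0.426
For comparison, the Gödel t-conorm max(x, y) would give 0.334.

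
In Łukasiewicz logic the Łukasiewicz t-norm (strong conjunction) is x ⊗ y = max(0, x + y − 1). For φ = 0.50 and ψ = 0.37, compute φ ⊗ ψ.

φ ⊗ ψ = max(0, 0.50 + 0.37 − 1) = max(0, -0.13) = 0.00
For comparison, the Gödel (minimum) t-norm min(x, y) would give 0.37.

0.00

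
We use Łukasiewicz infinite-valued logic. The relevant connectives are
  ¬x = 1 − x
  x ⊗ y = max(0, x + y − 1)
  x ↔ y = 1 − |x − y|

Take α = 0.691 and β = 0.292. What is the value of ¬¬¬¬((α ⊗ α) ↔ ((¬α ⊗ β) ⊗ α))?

0.618

α ⊗ α = max(0, 0.691 + 0.691 − 1) = max(0, 0.382) = 0.382
¬α = 1 − 0.691 = 0.309
¬α ⊗ β = max(0, 0.309 + 0.292 − 1) = max(0, -0.399) = 0.000
(¬α ⊗ β) ⊗ α = max(0, 0.000 + 0.691 − 1) = max(0, -0.309) = 0.000
(α ⊗ α) ↔ ((¬α ⊗ β) ⊗ α) = 1 − |0.382 − 0.000| = 1 − 0.382 = 0.618
¬((α ⊗ α) ↔ ((¬α ⊗ β) ⊗ α)) = 1 − 0.618 = 0.382
¬¬((α ⊗ α) ↔ ((¬α ⊗ β) ⊗ α)) = 1 − 0.382 = 0.618
¬¬¬((α ⊗ α) ↔ ((¬α ⊗ β) ⊗ α)) = 1 − 0.618 = 0.382
¬¬¬¬((α ⊗ α) ↔ ((¬α ⊗ β) ⊗ α)) = 1 − 0.382 = 0.618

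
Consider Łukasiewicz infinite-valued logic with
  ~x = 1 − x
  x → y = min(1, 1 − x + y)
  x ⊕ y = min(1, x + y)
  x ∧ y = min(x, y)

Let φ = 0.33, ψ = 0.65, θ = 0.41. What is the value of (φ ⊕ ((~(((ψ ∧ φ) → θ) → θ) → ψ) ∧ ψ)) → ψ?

ψ ∧ φ = min(0.65, 0.33) = 0.33
(ψ ∧ φ) → θ = min(1, 1 − 0.33 + 0.41) = min(1, 1.08) = 1.00
((ψ ∧ φ) → θ) → θ = min(1, 1 − 1.00 + 0.41) = min(1, 0.41) = 0.41
~(((ψ ∧ φ) → θ) → θ) = 1 − 0.41 = 0.59
~(((ψ ∧ φ) → θ) → θ) → ψ = min(1, 1 − 0.59 + 0.65) = min(1, 1.06) = 1.00
(~(((ψ ∧ φ) → θ) → θ) → ψ) ∧ ψ = min(1.00, 0.65) = 0.65
φ ⊕ ((~(((ψ ∧ φ) → θ) → θ) → ψ) ∧ ψ) = min(1, 0.33 + 0.65) = min(1, 0.98) = 0.98
(φ ⊕ ((~(((ψ ∧ φ) → θ) → θ) → ψ) ∧ ψ)) → ψ = min(1, 1 − 0.98 + 0.65) = min(1, 0.67) = 0.67

0.67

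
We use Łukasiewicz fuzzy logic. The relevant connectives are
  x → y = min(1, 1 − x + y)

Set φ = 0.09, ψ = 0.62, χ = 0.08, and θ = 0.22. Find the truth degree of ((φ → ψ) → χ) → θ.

φ → ψ = min(1, 1 − 0.09 + 0.62) = min(1, 1.53) = 1.00
(φ → ψ) → χ = min(1, 1 − 1.00 + 0.08) = min(1, 0.08) = 0.08
((φ → ψ) → χ) → θ = min(1, 1 − 0.08 + 0.22) = min(1, 1.14) = 1.00

1.00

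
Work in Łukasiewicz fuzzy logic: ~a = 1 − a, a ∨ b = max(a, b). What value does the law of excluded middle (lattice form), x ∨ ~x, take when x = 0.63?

~x = 1 − 0.63 = 0.37
x ∨ ~x = max(0.63, 0.37) = 0.63
(The value 0.63 < 1 shows this instance is not satisfied; not a Ł∞-tautology — its value is max(a, 1−a).)

0.63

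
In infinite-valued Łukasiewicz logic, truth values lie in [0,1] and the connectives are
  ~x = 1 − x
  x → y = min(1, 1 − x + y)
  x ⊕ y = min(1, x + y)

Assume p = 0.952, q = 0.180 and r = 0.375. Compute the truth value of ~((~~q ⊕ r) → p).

~q = 1 − 0.180 = 0.820
~~q = 1 − 0.820 = 0.180
~~q ⊕ r = min(1, 0.180 + 0.375) = min(1, 0.555) = 0.555
(~~q ⊕ r) → p = min(1, 1 − 0.555 + 0.952) = min(1, 1.397) = 1.000
~((~~q ⊕ r) → p) = 1 − 1.000 = 0.000

0.000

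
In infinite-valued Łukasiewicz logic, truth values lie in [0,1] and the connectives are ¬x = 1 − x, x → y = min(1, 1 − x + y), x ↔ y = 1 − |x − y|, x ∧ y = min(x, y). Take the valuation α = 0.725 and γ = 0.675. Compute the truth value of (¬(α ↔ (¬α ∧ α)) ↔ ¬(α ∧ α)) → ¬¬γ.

0.850

¬α = 1 − 0.725 = 0.275
¬α ∧ α = min(0.275, 0.725) = 0.275
α ↔ (¬α ∧ α) = 1 − |0.725 − 0.275| = 1 − 0.450 = 0.550
¬(α ↔ (¬α ∧ α)) = 1 − 0.550 = 0.450
α ∧ α = min(0.725, 0.725) = 0.725
¬(α ∧ α) = 1 − 0.725 = 0.275
¬(α ↔ (¬α ∧ α)) ↔ ¬(α ∧ α) = 1 − |0.450 − 0.275| = 1 − 0.175 = 0.825
¬γ = 1 − 0.675 = 0.325
¬¬γ = 1 − 0.325 = 0.675
(¬(α ↔ (¬α ∧ α)) ↔ ¬(α ∧ α)) → ¬¬γ = min(1, 1 − 0.825 + 0.675) = min(1, 0.850) = 0.850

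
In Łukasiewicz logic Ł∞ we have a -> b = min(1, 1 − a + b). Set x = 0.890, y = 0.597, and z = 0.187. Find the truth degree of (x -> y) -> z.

0.480

x -> y = min(1, 1 − 0.890 + 0.597) = min(1, 0.707) = 0.707
(x -> y) -> z = min(1, 1 − 0.707 + 0.187) = min(1, 0.480) = 0.480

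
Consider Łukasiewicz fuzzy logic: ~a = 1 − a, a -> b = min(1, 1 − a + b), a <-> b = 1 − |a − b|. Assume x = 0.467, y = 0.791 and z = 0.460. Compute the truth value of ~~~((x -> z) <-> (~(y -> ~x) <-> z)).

x -> z = min(1, 1 − 0.467 + 0.460) = min(1, 0.993) = 0.993
~x = 1 − 0.467 = 0.533
y -> ~x = min(1, 1 − 0.791 + 0.533) = min(1, 0.742) = 0.742
~(y -> ~x) = 1 − 0.742 = 0.258
~(y -> ~x) <-> z = 1 − |0.258 − 0.460| = 1 − 0.202 = 0.798
(x -> z) <-> (~(y -> ~x) <-> z) = 1 − |0.993 − 0.798| = 1 − 0.195 = 0.805
~((x -> z) <-> (~(y -> ~x) <-> z)) = 1 − 0.805 = 0.195
~~((x -> z) <-> (~(y -> ~x) <-> z)) = 1 − 0.195 = 0.805
~~~((x -> z) <-> (~(y -> ~x) <-> z)) = 1 − 0.805 = 0.195

0.195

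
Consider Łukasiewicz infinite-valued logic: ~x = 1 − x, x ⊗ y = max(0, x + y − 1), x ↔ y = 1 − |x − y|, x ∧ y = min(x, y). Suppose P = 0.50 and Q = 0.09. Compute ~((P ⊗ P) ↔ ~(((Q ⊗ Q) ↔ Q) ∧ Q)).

P ⊗ P = max(0, 0.50 + 0.50 − 1) = max(0, 0.00) = 0.00
Q ⊗ Q = max(0, 0.09 + 0.09 − 1) = max(0, -0.82) = 0.00
(Q ⊗ Q) ↔ Q = 1 − |0.00 − 0.09| = 1 − 0.09 = 0.91
((Q ⊗ Q) ↔ Q) ∧ Q = min(0.91, 0.09) = 0.09
~(((Q ⊗ Q) ↔ Q) ∧ Q) = 1 − 0.09 = 0.91
(P ⊗ P) ↔ ~(((Q ⊗ Q) ↔ Q) ∧ Q) = 1 − |0.00 − 0.91| = 1 − 0.91 = 0.09
~((P ⊗ P) ↔ ~(((Q ⊗ Q) ↔ Q) ∧ Q)) = 1 − 0.09 = 0.91

0.91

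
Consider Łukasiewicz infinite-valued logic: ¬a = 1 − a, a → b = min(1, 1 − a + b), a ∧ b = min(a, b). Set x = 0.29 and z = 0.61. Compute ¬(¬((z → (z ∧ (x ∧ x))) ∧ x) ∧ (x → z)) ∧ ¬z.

0.29

x ∧ x = min(0.29, 0.29) = 0.29
z ∧ (x ∧ x) = min(0.61, 0.29) = 0.29
z → (z ∧ (x ∧ x)) = min(1, 1 − 0.61 + 0.29) = min(1, 0.68) = 0.68
(z → (z ∧ (x ∧ x))) ∧ x = min(0.68, 0.29) = 0.29
¬((z → (z ∧ (x ∧ x))) ∧ x) = 1 − 0.29 = 0.71
x → z = min(1, 1 − 0.29 + 0.61) = min(1, 1.32) = 1.00
¬((z → (z ∧ (x ∧ x))) ∧ x) ∧ (x → z) = min(0.71, 1.00) = 0.71
¬(¬((z → (z ∧ (x ∧ x))) ∧ x) ∧ (x → z)) = 1 − 0.71 = 0.29
¬z = 1 − 0.61 = 0.39
¬(¬((z → (z ∧ (x ∧ x))) ∧ x) ∧ (x → z)) ∧ ¬z = min(0.29, 0.39) = 0.29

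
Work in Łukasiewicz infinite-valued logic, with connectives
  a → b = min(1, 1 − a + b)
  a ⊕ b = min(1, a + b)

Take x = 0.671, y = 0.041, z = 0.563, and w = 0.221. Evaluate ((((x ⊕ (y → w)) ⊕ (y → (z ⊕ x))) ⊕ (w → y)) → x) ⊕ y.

0.712

y → w = min(1, 1 − 0.041 + 0.221) = min(1, 1.180) = 1.000
x ⊕ (y → w) = min(1, 0.671 + 1.000) = min(1, 1.671) = 1.000
z ⊕ x = min(1, 0.563 + 0.671) = min(1, 1.234) = 1.000
y → (z ⊕ x) = min(1, 1 − 0.041 + 1.000) = min(1, 1.959) = 1.000
(x ⊕ (y → w)) ⊕ (y → (z ⊕ x)) = min(1, 1.000 + 1.000) = min(1, 2.000) = 1.000
w → y = min(1, 1 − 0.221 + 0.041) = min(1, 0.820) = 0.820
((x ⊕ (y → w)) ⊕ (y → (z ⊕ x))) ⊕ (w → y) = min(1, 1.000 + 0.820) = min(1, 1.820) = 1.000
(((x ⊕ (y → w)) ⊕ (y → (z ⊕ x))) ⊕ (w → y)) → x = min(1, 1 − 1.000 + 0.671) = min(1, 0.671) = 0.671
((((x ⊕ (y → w)) ⊕ (y → (z ⊕ x))) ⊕ (w → y)) → x) ⊕ y = min(1, 0.671 + 0.041) = min(1, 0.712) = 0.712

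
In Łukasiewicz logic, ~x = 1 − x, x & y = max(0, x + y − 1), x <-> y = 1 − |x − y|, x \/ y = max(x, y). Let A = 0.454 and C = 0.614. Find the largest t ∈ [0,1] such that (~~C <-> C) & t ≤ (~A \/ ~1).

~C = 1 − 0.614 = 0.386
~~C = 1 − 0.386 = 0.614
~~C <-> C = 1 − |0.614 − 0.614| = 1 − 0.000 = 1.000
So the left factor is ~~C <-> C = 1.000.
~A = 1 − 0.454 = 0.546
~1 = 1 − 1.000 = 0.000
~A \/ ~1 = max(0.546, 0.000) = 0.546
So the right-hand bound is ~A \/ ~1 = 0.546.
The residuum of the Łukasiewicz t-norm gives the supremum: min(1, 1 − 1.000 + 0.546).
1 − 1.000 + 0.546 = 0.546, so t = min(1, 0.546) = 0.546.
Check: 1.000 & 0.546 = max(0, 0.546) = 0.546 ≤ 0.546.

0.546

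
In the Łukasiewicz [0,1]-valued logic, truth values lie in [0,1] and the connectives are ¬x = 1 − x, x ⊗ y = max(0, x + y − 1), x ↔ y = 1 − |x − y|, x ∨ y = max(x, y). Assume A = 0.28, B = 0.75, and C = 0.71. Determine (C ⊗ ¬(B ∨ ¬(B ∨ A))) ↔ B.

0.25

B ∨ A = max(0.75, 0.28) = 0.75
¬(B ∨ A) = 1 − 0.75 = 0.25
B ∨ ¬(B ∨ A) = max(0.75, 0.25) = 0.75
¬(B ∨ ¬(B ∨ A)) = 1 − 0.75 = 0.25
C ⊗ ¬(B ∨ ¬(B ∨ A)) = max(0, 0.71 + 0.25 − 1) = max(0, -0.04) = 0.00
(C ⊗ ¬(B ∨ ¬(B ∨ A))) ↔ B = 1 − |0.00 − 0.75| = 1 − 0.75 = 0.25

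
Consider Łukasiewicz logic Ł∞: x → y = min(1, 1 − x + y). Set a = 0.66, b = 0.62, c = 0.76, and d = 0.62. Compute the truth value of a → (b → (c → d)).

1.00

c → d = min(1, 1 − 0.76 + 0.62) = min(1, 0.86) = 0.86
b → (c → d) = min(1, 1 − 0.62 + 0.86) = min(1, 1.24) = 1.00
a → (b → (c → d)) = min(1, 1 − 0.66 + 1.00) = min(1, 1.34) = 1.00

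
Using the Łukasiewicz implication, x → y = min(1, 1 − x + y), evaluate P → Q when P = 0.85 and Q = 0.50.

0.65

P → Q = min(1, 1 − 0.85 + 0.50) = min(1, 0.65) = 0.65
For comparison, the Gödel implication (1 if x ≤ y else y) would give 0.50.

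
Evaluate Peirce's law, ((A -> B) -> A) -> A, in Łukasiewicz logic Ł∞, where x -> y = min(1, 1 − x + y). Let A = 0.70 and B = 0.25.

0.70

A -> B = min(1, 1 − 0.70 + 0.25) = min(1, 0.55) = 0.55
(A -> B) -> A = min(1, 1 − 0.55 + 0.70) = min(1, 1.15) = 1.00
((A -> B) -> A) -> A = min(1, 1 − 1.00 + 0.70) = min(1, 0.70) = 0.70
(The value 0.70 < 1 shows this instance is not satisfied; not a Ł∞-tautology in general.)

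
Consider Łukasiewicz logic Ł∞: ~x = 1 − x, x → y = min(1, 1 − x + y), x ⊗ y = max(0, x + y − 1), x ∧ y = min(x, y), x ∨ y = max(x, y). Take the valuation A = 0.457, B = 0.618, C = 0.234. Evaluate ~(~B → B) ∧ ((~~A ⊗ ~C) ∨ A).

0.000

~B = 1 − 0.618 = 0.382
~B → B = min(1, 1 − 0.382 + 0.618) = min(1, 1.236) = 1.000
~(~B → B) = 1 − 1.000 = 0.000
~A = 1 − 0.457 = 0.543
~~A = 1 − 0.543 = 0.457
~C = 1 − 0.234 = 0.766
~~A ⊗ ~C = max(0, 0.457 + 0.766 − 1) = max(0, 0.223) = 0.223
(~~A ⊗ ~C) ∨ A = max(0.223, 0.457) = 0.457
~(~B → B) ∧ ((~~A ⊗ ~C) ∨ A) = min(0.000, 0.457) = 0.000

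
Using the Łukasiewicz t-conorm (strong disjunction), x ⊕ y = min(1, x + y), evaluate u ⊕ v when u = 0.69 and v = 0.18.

0.87

u ⊕ v = min(1, 0.69 + 0.18) = min(1, 0.87) = 0.87
For comparison, the Gödel t-conorm max(x, y) would give 0.69.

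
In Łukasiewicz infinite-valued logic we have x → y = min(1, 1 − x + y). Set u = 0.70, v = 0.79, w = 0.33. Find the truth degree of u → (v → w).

0.84

v → w = min(1, 1 − 0.79 + 0.33) = min(1, 0.54) = 0.54
u → (v → w) = min(1, 1 − 0.70 + 0.54) = min(1, 0.84) = 0.84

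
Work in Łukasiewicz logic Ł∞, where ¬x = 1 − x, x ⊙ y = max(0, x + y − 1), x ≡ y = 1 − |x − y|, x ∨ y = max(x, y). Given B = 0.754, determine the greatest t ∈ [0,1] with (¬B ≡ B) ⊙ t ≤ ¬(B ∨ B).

¬B = 1 − 0.754 = 0.246
¬B ≡ B = 1 − |0.246 − 0.754| = 1 − 0.508 = 0.492
So the left factor is ¬B ≡ B = 0.492.
B ∨ B = max(0.754, 0.754) = 0.754
¬(B ∨ B) = 1 − 0.754 = 0.246
So the right-hand bound is ¬(B ∨ B) = 0.246.
The residuum of the Łukasiewicz t-norm gives the supremum: min(1, 1 − 0.492 + 0.246).
1 − 0.492 + 0.246 = 0.754, so t = min(1, 0.754) = 0.754.
Check: 0.492 ⊙ 0.754 = max(0, 0.246) = 0.246 ≤ 0.246.

0.754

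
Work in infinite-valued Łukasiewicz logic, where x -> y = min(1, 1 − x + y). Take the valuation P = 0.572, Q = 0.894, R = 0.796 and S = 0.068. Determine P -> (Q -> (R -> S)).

R -> S = min(1, 1 − 0.796 + 0.068) = min(1, 0.272) = 0.272
Q -> (R -> S) = min(1, 1 − 0.894 + 0.272) = min(1, 0.378) = 0.378
P -> (Q -> (R -> S)) = min(1, 1 − 0.572 + 0.378) = min(1, 0.806) = 0.806

0.806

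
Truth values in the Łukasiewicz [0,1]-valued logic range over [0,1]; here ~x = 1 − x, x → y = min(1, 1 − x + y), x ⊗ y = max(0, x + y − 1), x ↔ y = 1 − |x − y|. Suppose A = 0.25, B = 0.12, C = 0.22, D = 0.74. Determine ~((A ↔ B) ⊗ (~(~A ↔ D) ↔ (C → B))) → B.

A ↔ B = 1 − |0.25 − 0.12| = 1 − 0.13 = 0.87
~A = 1 − 0.25 = 0.75
~A ↔ D = 1 − |0.75 − 0.74| = 1 − 0.01 = 0.99
~(~A ↔ D) = 1 − 0.99 = 0.01
C → B = min(1, 1 − 0.22 + 0.12) = min(1, 0.90) = 0.90
~(~A ↔ D) ↔ (C → B) = 1 − |0.01 − 0.90| = 1 − 0.89 = 0.11
(A ↔ B) ⊗ (~(~A ↔ D) ↔ (C → B)) = max(0, 0.87 + 0.11 − 1) = max(0, -0.02) = 0.00
~((A ↔ B) ⊗ (~(~A ↔ D) ↔ (C → B))) = 1 − 0.00 = 1.00
~((A ↔ B) ⊗ (~(~A ↔ D) ↔ (C → B))) → B = min(1, 1 − 1.00 + 0.12) = min(1, 0.12) = 0.12

0.12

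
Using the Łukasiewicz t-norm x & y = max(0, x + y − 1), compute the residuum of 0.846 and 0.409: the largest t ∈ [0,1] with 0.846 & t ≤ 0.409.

The residuum of the Łukasiewicz t-norm gives the supremum: min(1, 1 − 0.846 + 0.409).
1 − 0.846 + 0.409 = 0.563, so t = min(1, 0.563) = 0.563.
Check: 0.846 & 0.563 = max(0, 0.409) = 0.409 ≤ 0.409.

0.563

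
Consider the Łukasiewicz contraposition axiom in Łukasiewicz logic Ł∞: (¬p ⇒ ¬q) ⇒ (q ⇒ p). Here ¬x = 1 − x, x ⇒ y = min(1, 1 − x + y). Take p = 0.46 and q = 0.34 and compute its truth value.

¬p = 1 − 0.46 = 0.54
¬q = 1 − 0.34 = 0.66
¬p ⇒ ¬q = min(1, 1 − 0.54 + 0.66) = min(1, 1.12) = 1.00
q ⇒ p = min(1, 1 − 0.34 + 0.46) = min(1, 1.12) = 1.00
(¬p ⇒ ¬q) ⇒ (q ⇒ p) = min(1, 1 − 1.00 + 1.00) = min(1, 1.00) = 1.00
(As expected: an axiom of Ł∞, always 1.)

1.00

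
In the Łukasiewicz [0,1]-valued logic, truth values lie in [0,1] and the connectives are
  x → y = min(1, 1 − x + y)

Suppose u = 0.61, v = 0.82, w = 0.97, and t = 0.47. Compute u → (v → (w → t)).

w → t = min(1, 1 − 0.97 + 0.47) = min(1, 0.50) = 0.50
v → (w → t) = min(1, 1 − 0.82 + 0.50) = min(1, 0.68) = 0.68
u → (v → (w → t)) = min(1, 1 − 0.61 + 0.68) = min(1, 1.07) = 1.00

1.00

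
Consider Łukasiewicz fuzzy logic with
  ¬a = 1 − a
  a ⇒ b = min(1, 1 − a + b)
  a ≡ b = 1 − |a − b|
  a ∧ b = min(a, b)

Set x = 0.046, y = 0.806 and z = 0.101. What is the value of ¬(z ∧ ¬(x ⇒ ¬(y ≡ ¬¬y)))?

¬y = 1 − 0.806 = 0.194
¬¬y = 1 − 0.194 = 0.806
y ≡ ¬¬y = 1 − |0.806 − 0.806| = 1 − 0.000 = 1.000
¬(y ≡ ¬¬y) = 1 − 1.000 = 0.000
x ⇒ ¬(y ≡ ¬¬y) = min(1, 1 − 0.046 + 0.000) = min(1, 0.954) = 0.954
¬(x ⇒ ¬(y ≡ ¬¬y)) = 1 − 0.954 = 0.046
z ∧ ¬(x ⇒ ¬(y ≡ ¬¬y)) = min(0.101, 0.046) = 0.046
¬(z ∧ ¬(x ⇒ ¬(y ≡ ¬¬y))) = 1 − 0.046 = 0.954

0.954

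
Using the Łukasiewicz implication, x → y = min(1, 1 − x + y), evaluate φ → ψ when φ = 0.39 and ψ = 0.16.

φ → ψ = min(1, 1 − 0.39 + 0.16) = min(1, 0.77) = 0.77
For comparison, the Gödel implication (1 if x ≤ y else y) would give 0.16.

0.77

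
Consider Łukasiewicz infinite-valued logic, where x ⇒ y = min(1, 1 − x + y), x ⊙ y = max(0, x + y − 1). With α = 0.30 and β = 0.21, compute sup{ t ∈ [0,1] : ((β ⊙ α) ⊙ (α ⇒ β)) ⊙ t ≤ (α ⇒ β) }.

1.00

β ⊙ α = max(0, 0.21 + 0.30 − 1) = max(0, -0.49) = 0.00
α ⇒ β = min(1, 1 − 0.30 + 0.21) = min(1, 0.91) = 0.91
(β ⊙ α) ⊙ (α ⇒ β) = max(0, 0.00 + 0.91 − 1) = max(0, -0.09) = 0.00
So the left factor is (β ⊙ α) ⊙ (α ⇒ β) = 0.00.
So the right-hand bound is α ⇒ β = 0.91.
The residuum of the Łukasiewicz t-norm gives the supremum: min(1, 1 − 0.00 + 0.91).
1 − 0.00 + 0.91 = 1.91, so t = min(1, 1.91) = 1.00.
Check: 0.00 ⊙ 1.00 = max(0, 0.00) = 0.00 ≤ 0.91.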